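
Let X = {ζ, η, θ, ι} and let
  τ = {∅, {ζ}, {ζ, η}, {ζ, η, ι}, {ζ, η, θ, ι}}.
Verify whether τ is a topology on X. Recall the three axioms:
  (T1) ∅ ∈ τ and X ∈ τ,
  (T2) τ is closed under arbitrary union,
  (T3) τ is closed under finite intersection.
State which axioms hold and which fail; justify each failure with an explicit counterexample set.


τ IS a topology on X.

Axiom (T1): ∅ ∈ τ? Yes; X ∈ τ? Yes.
Axiom (T2/T3): check pairwise unions and intersections of members of τ.
All pairwise intersections and unions checked — each lies in τ. Therefore τ satisfies (T1), (T2), (T3): it IS a topology on X.


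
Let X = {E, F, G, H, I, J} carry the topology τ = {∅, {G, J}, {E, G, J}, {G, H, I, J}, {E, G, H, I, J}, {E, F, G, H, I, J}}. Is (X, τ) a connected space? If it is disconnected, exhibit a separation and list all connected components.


(X, τ) is connected.

Find clopen sets (U ∈ τ with X ∖ U ∈ τ):
  U = ∅, X ∖ U = {E, F, G, H, I, J} — both open, so U is clopen.
  U = {E, F, G, H, I, J}, X ∖ U = ∅ — both open, so U is clopen.
Only trivial clopens (∅ and X) exist, so (X, τ) is connected.
Compute connected components by grouping points that agree on all clopens:
  component: {E, F, G, H, I, J}


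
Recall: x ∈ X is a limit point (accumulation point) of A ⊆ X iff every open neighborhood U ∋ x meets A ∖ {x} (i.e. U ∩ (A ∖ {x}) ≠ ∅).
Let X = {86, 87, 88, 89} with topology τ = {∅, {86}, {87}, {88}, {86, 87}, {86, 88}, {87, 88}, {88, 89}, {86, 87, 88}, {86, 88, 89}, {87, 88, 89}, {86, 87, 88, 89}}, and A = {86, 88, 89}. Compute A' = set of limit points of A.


A' = {89}

For each x ∈ X, list the open sets U ∈ τ with x ∈ U, then check whether U ∩ (A ∖ {x}) ≠ ∅ for every such U.
  x = 86: open {86} ∋ x has {86} ∩ (A ∖ {86}) = ∅, so x is NOT a limit point.
  x = 87: open {87} ∋ x has {87} ∩ (A ∖ {87}) = ∅, so x is NOT a limit point.
  x = 88: open {88} ∋ x has {88} ∩ (A ∖ {88}) = ∅, so x is NOT a limit point.
  x = 89: opens ∋ x are {88, 89}, {86, 88, 89}, {87, 88, 89}, {86, 87, 88, 89}; each meets A ∖ {89}, so x IS a limit point.
Collecting: A' = {89}.


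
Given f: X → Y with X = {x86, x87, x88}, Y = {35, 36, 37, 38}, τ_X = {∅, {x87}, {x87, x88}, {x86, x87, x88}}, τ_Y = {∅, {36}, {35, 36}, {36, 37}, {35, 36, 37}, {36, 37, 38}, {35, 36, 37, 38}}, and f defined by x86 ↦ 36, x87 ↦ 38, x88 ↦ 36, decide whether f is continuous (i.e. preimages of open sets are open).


f is NOT continuous.

Compute f^{-1}(U) for each U ∈ τ_Y:
  U = ∅: f^{-1}(U) = ∅ ∈ τ_X ✓.
  U = {36}: f^{-1}(U) = {x86, x88} ∉ τ_X ✗.
  U = {35, 36}: f^{-1}(U) = {x86, x88} ∉ τ_X ✗.
  U = {36, 37}: f^{-1}(U) = {x86, x88} ∉ τ_X ✗.
  U = {35, 36, 37}: f^{-1}(U) = {x86, x88} ∉ τ_X ✗.
  U = {36, 37, 38}: f^{-1}(U) = {x86, x87, x88} ∈ τ_X ✓.
  U = {35, 36, 37, 38}: f^{-1}(U) = {x86, x87, x88} ∈ τ_X ✓.
Found U = {36} with f^{-1}(U) = {x86, x88} not in τ_X. Therefore f is NOT continuous.


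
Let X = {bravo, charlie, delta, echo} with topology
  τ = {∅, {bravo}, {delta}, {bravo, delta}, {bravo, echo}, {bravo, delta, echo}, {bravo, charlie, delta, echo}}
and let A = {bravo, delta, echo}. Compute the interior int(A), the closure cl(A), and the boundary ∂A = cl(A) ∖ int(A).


int(A) = {bravo, delta, echo}, cl(A) = {bravo, charlie, delta, echo}, ∂A = {charlie}.

Closed sets in (X, τ) are complements of opens:
  closed(X, τ) = {∅, {charlie}, {charlie, delta}, {charlie, echo}, {bravo, charlie, echo}, {charlie, delta, echo}, {bravo, charlie, delta, echo}}.
int(A) = ⋃ {U ∈ τ : U ⊆ A}. Opens contained in A: ∅, {bravo}, {delta}, {bravo, delta}, {bravo, echo}, {bravo, delta, echo}.
Taking the union of these: int(A) = {bravo, delta, echo}.
cl(A) = ⋂ {C closed : A ⊆ C}. Closed sets containing A: {bravo, charlie, delta, echo}.
Intersecting these: cl(A) = {bravo, charlie, delta, echo}.
∂A = cl(A) ∖ int(A) = {bravo, charlie, delta, echo} ∖ {bravo, delta, echo} = {charlie}.


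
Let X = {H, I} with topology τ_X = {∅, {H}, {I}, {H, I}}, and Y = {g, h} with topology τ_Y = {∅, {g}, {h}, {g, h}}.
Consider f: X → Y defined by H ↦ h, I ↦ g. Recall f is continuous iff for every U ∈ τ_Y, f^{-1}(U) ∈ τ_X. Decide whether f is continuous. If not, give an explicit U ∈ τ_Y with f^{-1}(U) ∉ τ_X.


f IS continuous.

Compute f^{-1}(U) for each U ∈ τ_Y:
  U = ∅: f^{-1}(U) = ∅ ∈ τ_X ✓.
  U = {g}: f^{-1}(U) = {I} ∈ τ_X ✓.
  U = {h}: f^{-1}(U) = {H} ∈ τ_X ✓.
  U = {g, h}: f^{-1}(U) = {H, I} ∈ τ_X ✓.
Every preimage lies in τ_X, so f IS continuous.


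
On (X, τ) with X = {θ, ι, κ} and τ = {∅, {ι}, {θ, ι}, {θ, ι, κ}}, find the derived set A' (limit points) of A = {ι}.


A' = {θ, κ}

For each x ∈ X, list the open sets U ∈ τ with x ∈ U, then check whether U ∩ (A ∖ {x}) ≠ ∅ for every such U.
  x = θ: opens ∋ x are {θ, ι}, {θ, ι, κ}; each meets A ∖ {θ}, so x IS a limit point.
  x = ι: open {ι} ∋ x has {ι} ∩ (A ∖ {ι}) = ∅, so x is NOT a limit point.
  x = κ: opens ∋ x are {θ, ι, κ}; each meets A ∖ {κ}, so x IS a limit point.
Collecting: A' = {θ, κ}.


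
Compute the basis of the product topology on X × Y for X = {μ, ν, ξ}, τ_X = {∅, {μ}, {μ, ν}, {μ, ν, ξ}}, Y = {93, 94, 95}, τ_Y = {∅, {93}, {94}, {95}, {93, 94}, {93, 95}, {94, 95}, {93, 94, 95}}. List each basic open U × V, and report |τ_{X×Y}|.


Basis B = {∅ × ∅, {μ} × {93}, {μ} × {94}, {μ} × {95}, {μ} × {93, 94}, {μ} × {93, 95}, {μ, ν} × {93}, {μ} × {94, 95}, {μ, ν} × {94}, {μ, ν} × {95}, {μ} × {93, 94, 95}, {μ, ν, ξ} × {93}, {μ, ν, ξ} × {94}, {μ, ν, ξ} × {95}, {μ, ν} × {93, 94}, {μ, ν} × {93, 95}, {μ, ν} × {94, 95}, {μ, ν} × {93, 94, 95}, {μ, ν, ξ} × {93, 94}, {μ, ν, ξ} × {93, 95}, {μ, ν, ξ} × {94, 95}, {μ, ν, ξ} × {93, 94, 95}}; |τ_{X×Y}| = 64.

Enumerate products U × V with U ∈ τ_X, V ∈ τ_Y (deduplicated):
  ∅ × ∅ = {} (∅)
  {μ} × {93} = {(μ,93)}
  {μ} × {94} = {(μ,94)}
  {μ} × {95} = {(μ,95)}
  {μ} × {93, 94} = {(μ,93), (μ,94)}
  {μ} × {93, 95} = {(μ,93), (μ,95)}
  {μ, ν} × {93} = {(μ,93), (ν,93)}
  {μ} × {94, 95} = {(μ,94), (μ,95)}
  {μ, ν} × {94} = {(μ,94), (ν,94)}
  {μ, ν} × {95} = {(μ,95), (ν,95)}
  {μ} × {93, 94, 95} = {(μ,93), (μ,94), (μ,95)}
  {μ, ν, ξ} × {93} = {(μ,93), (ν,93), (ξ,93)}
  {μ, ν, ξ} × {94} = {(μ,94), (ν,94), (ξ,94)}
  {μ, ν, ξ} × {95} = {(μ,95), (ν,95), (ξ,95)}
  {μ, ν} × {93, 94} = {(μ,93), (μ,94), (ν,93), (ν,94)}
  {μ, ν} × {93, 95} = {(μ,93), (μ,95), (ν,93), (ν,95)}
  {μ, ν} × {94, 95} = {(μ,94), (μ,95), (ν,94), (ν,95)}
  {μ, ν} × {93, 94, 95} = {(μ,93), (μ,94), (μ,95), (ν,93), (ν,94), (ν,95)}
  {μ, ν, ξ} × {93, 94} = {(μ,93), (μ,94), (ν,93), (ν,94), (ξ,93), (ξ,94)}
  {μ, ν, ξ} × {93, 95} = {(μ,93), (μ,95), (ν,93), (ν,95), (ξ,93), (ξ,95)}
  {μ, ν, ξ} × {94, 95} = {(μ,94), (μ,95), (ν,94), (ν,95), (ξ,94), (ξ,95)}
  {μ, ν, ξ} × {93, 94, 95} = {(μ,93), (μ,94), (μ,95), (ν,93), (ν,94), (ν,95), (ξ,93), (ξ,94), (ξ,95)}
These 22 distinct sets form the basis B.
Close under arbitrary unions to get τ_{X×Y}; counting gives |τ_{X×Y}| = 64.


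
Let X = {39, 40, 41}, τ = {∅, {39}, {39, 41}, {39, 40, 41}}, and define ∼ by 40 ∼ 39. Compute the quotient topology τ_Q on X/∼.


X/∼ = {[39=40], [41]}; |τ_Q| = 2.

Equivalence classes: [39=40], [41].
Quotient map π: X → X/∼ sends 39 ↦ [39=40], 40 ↦ [39=40], 41 ↦ [41].
For each subset V ⊆ X/∼, compute π^{-1}(V) ⊆ X and check whether π^{-1}(V) ∈ τ. V is open in τ_Q iff π^{-1}(V) ∈ τ.
  V = {}: π^{-1}(V) = ∅ ∈ τ ✓.
  V = {[39=40]}: π^{-1}(V) = {39, 40} ∉ τ ✗.
  V = {[41]}: π^{-1}(V) = {41} ∉ τ ✗.
  V = {[39=40], [41]}: π^{-1}(V) = {39, 40, 41} ∈ τ ✓.
Open sets in the quotient: τ_Q = {{}, {[39=40], [41]}} (2 elements).


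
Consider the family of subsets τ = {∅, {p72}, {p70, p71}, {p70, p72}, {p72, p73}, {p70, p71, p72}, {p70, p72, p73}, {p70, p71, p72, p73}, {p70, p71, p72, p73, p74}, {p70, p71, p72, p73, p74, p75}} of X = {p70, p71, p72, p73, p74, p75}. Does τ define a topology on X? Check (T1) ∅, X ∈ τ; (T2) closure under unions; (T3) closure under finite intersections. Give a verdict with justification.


τ is NOT a topology on X.

Axiom (T1): ∅ ∈ τ? Yes; X ∈ τ? Yes.
Axiom (T2/T3): check pairwise unions and intersections of members of τ.
Counterexample for (T3): {p70, p71} ∩ {p70, p72} = {p70} ∉ τ. Therefore τ is NOT a topology.


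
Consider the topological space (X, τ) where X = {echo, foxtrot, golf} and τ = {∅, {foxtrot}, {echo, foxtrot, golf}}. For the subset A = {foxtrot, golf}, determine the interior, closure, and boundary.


int(A) = {foxtrot}, cl(A) = {echo, foxtrot, golf}, ∂A = {echo, golf}.

Closed sets in (X, τ) are complements of opens:
  closed(X, τ) = {∅, {echo, golf}, {echo, foxtrot, golf}}.
int(A) = ⋃ {U ∈ τ : U ⊆ A}. Opens contained in A: ∅, {foxtrot}.
Taking the union of these: int(A) = {foxtrot}.
cl(A) = ⋂ {C closed : A ⊆ C}. Closed sets containing A: {echo, foxtrot, golf}.
Intersecting these: cl(A) = {echo, foxtrot, golf}.
∂A = cl(A) ∖ int(A) = {echo, foxtrot, golf} ∖ {foxtrot} = {echo, golf}.


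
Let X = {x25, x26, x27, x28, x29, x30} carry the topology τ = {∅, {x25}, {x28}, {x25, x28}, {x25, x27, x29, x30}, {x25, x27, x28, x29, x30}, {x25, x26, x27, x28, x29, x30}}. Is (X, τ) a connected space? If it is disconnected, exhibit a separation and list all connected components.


(X, τ) is connected.

Find clopen sets (U ∈ τ with X ∖ U ∈ τ):
  U = ∅, X ∖ U = {x25, x26, x27, x28, x29, x30} — both open, so U is clopen.
  U = {x25, x26, x27, x28, x29, x30}, X ∖ U = ∅ — both open, so U is clopen.
Only trivial clopens (∅ and X) exist, so (X, τ) is connected.
Compute connected components by grouping points that agree on all clopens:
  component: {x25, x26, x27, x28, x29, x30}


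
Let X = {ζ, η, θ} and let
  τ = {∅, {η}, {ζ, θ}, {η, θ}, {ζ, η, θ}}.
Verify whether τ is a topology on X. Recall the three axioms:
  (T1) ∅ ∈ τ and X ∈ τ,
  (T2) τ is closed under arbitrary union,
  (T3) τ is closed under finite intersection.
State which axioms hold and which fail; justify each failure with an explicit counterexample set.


τ is NOT a topology on X.

Axiom (T1): ∅ ∈ τ? Yes; X ∈ τ? Yes.
Axiom (T2/T3): check pairwise unions and intersections of members of τ.
Counterexample for (T3): {ζ, θ} ∩ {η, θ} = {θ} ∉ τ. Therefore τ is NOT a topology.


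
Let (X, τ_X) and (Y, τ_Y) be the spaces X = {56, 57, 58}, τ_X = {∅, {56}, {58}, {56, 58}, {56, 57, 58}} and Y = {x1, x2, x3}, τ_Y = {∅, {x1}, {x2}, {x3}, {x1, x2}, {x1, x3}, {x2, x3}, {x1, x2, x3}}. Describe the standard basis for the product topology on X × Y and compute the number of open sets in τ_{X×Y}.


Basis B = {∅ × ∅, {56} × {x1}, {56} × {x2}, {56} × {x3}, {58} × {x1}, {58} × {x2}, {58} × {x3}, {56} × {x1, x2}, {56} × {x1, x3}, {56, 58} × {x1}, {56} × {x2, x3}, {56, 58} × {x2}, {56, 58} × {x3}, {58} × {x1, x2}, {58} × {x1, x3}, {58} × {x2, x3}, {56} × {x1, x2, x3}, {56, 57, 58} × {x1}, {56, 57, 58} × {x2}, {56, 57, 58} × {x3}, {58} × {x1, x2, x3}, {56, 58} × {x1, x2}, {56, 58} × {x1, x3}, {56, 58} × {x2, x3}, {56, 58} × {x1, x2, x3}, {56, 57, 58} × {x1, x2}, {56, 57, 58} × {x1, x3}, {56, 57, 58} × {x2, x3}, {56, 57, 58} × {x1, x2, x3}}; |τ_{X×Y}| = 125.

Enumerate products U × V with U ∈ τ_X, V ∈ τ_Y (deduplicated):
  ∅ × ∅ = {} (∅)
  {56} × {x1} = {(56,x1)}
  {56} × {x2} = {(56,x2)}
  {56} × {x3} = {(56,x3)}
  {58} × {x1} = {(58,x1)}
  {58} × {x2} = {(58,x2)}
  {58} × {x3} = {(58,x3)}
  {56} × {x1, x2} = {(56,x1), (56,x2)}
  {56} × {x1, x3} = {(56,x1), (56,x3)}
  {56, 58} × {x1} = {(56,x1), (58,x1)}
  {56} × {x2, x3} = {(56,x2), (56,x3)}
  {56, 58} × {x2} = {(56,x2), (58,x2)}
  {56, 58} × {x3} = {(56,x3), (58,x3)}
  {58} × {x1, x2} = {(58,x1), (58,x2)}
  {58} × {x1, x3} = {(58,x1), (58,x3)}
  {58} × {x2, x3} = {(58,x2), (58,x3)}
  {56} × {x1, x2, x3} = {(56,x1), (56,x2), (56,x3)}
  {56, 57, 58} × {x1} = {(56,x1), (57,x1), (58,x1)}
  {56, 57, 58} × {x2} = {(56,x2), (57,x2), (58,x2)}
  {56, 57, 58} × {x3} = {(56,x3), (57,x3), (58,x3)}
  {58} × {x1, x2, x3} = {(58,x1), (58,x2), (58,x3)}
  {56, 58} × {x1, x2} = {(56,x1), (56,x2), (58,x1), (58,x2)}
  {56, 58} × {x1, x3} = {(56,x1), (56,x3), (58,x1), (58,x3)}
  {56, 58} × {x2, x3} = {(56,x2), (56,x3), (58,x2), (58,x3)}
  {56, 58} × {x1, x2, x3} = {(56,x1), (56,x2), (56,x3), (58,x1), (58,x2), (58,x3)}
  {56, 57, 58} × {x1, x2} = {(56,x1), (56,x2), (57,x1), (57,x2), (58,x1), (58,x2)}
  {56, 57, 58} × {x1, x3} = {(56,x1), (56,x3), (57,x1), (57,x3), (58,x1), (58,x3)}
  {56, 57, 58} × {x2, x3} = {(56,x2), (56,x3), (57,x2), (57,x3), (58,x2), (58,x3)}
  {56, 57, 58} × {x1, x2, x3} = {(56,x1), (56,x2), (56,x3), (57,x1), (57,x2), (57,x3), (58,x1), (58,x2), (58,x3)}
These 29 distinct sets form the basis B.
Close under arbitrary unions to get τ_{X×Y}; counting gives |τ_{X×Y}| = 125.


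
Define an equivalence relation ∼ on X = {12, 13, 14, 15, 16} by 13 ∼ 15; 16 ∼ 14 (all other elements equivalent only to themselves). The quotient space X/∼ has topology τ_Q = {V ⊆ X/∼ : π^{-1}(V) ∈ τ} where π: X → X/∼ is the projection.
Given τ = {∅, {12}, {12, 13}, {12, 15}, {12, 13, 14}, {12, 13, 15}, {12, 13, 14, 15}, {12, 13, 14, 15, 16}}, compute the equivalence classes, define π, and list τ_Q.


X/∼ = {[12], [13=15], [14=16]}; |τ_Q| = 4.

Equivalence classes: [12], [13=15], [14=16].
Quotient map π: X → X/∼ sends 12 ↦ [12], 13 ↦ [13=15], 14 ↦ [14=16], 15 ↦ [13=15], 16 ↦ [14=16].
For each subset V ⊆ X/∼, compute π^{-1}(V) ⊆ X and check whether π^{-1}(V) ∈ τ. V is open in τ_Q iff π^{-1}(V) ∈ τ.
  V = {}: π^{-1}(V) = ∅ ∈ τ ✓.
  V = {[12]}: π^{-1}(V) = {12} ∈ τ ✓.
  V = {[13=15]}: π^{-1}(V) = {13, 15} ∉ τ ✗.
  V = {[12], [13=15]}: π^{-1}(V) = {12, 13, 15} ∈ τ ✓.
  V = {[14=16]}: π^{-1}(V) = {14, 16} ∉ τ ✗.
  V = {[12], [14=16]}: π^{-1}(V) = {12, 14, 16} ∉ τ ✗.
  V = {[13=15], [14=16]}: π^{-1}(V) = {13, 14, 15, 16} ∉ τ ✗.
  V = {[12], [13=15], [14=16]}: π^{-1}(V) = {12, 13, 14, 15, 16} ∈ τ ✓.
Open sets in the quotient: τ_Q = {{}, {[12]}, {[12], [13=15]}, {[12], [13=15], [14=16]}} (4 elements).


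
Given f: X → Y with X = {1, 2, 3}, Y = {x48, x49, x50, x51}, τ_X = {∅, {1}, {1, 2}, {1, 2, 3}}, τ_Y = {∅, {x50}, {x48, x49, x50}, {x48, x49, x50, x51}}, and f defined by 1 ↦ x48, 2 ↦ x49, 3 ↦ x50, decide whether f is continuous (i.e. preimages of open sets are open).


f is NOT continuous.

Compute f^{-1}(U) for each U ∈ τ_Y:
  U = ∅: f^{-1}(U) = ∅ ∈ τ_X ✓.
  U = {x50}: f^{-1}(U) = {3} ∉ τ_X ✗.
  U = {x48, x49, x50}: f^{-1}(U) = {1, 2, 3} ∈ τ_X ✓.
  U = {x48, x49, x50, x51}: f^{-1}(U) = {1, 2, 3} ∈ τ_X ✓.
Found U = {x50} with f^{-1}(U) = {3} not in τ_X. Therefore f is NOT continuous.


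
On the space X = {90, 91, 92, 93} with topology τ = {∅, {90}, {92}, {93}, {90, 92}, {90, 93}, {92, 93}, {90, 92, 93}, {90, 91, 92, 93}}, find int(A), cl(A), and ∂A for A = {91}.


int(A) = ∅, cl(A) = {91}, ∂A = {91}.

Closed sets in (X, τ) are complements of opens:
  closed(X, τ) = {∅, {91}, {90, 91}, {91, 92}, {91, 93}, {90, 91, 92}, {90, 91, 93}, {91, 92, 93}, {90, 91, 92, 93}}.
int(A) = ⋃ {U ∈ τ : U ⊆ A}. Opens contained in A: ∅.
Taking the union of these: int(A) = ∅.
cl(A) = ⋂ {C closed : A ⊆ C}. Closed sets containing A: {91}, {90, 91}, {91, 92}, {91, 93}, {90, 91, 92}, {90, 91, 93}, {91, 92, 93}, {90, 91, 92, 93}.
Intersecting these: cl(A) = {91}.
∂A = cl(A) ∖ int(A) = {91} ∖ ∅ = {91}.


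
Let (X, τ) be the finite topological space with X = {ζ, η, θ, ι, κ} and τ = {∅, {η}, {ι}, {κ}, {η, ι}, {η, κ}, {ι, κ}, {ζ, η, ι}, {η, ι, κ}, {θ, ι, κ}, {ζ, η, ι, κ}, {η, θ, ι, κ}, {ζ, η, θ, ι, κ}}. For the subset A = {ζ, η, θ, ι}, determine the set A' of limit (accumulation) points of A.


A' = {ζ, θ}

For each x ∈ X, list the open sets U ∈ τ with x ∈ U, then check whether U ∩ (A ∖ {x}) ≠ ∅ for every such U.
  x = ζ: opens ∋ x are {ζ, η, ι}, {ζ, η, ι, κ}, {ζ, η, θ, ι, κ}; each meets A ∖ {ζ}, so x IS a limit point.
  x = η: open {η} ∋ x has {η} ∩ (A ∖ {η}) = ∅, so x is NOT a limit point.
  x = θ: opens ∋ x are {θ, ι, κ}, {η, θ, ι, κ}, {ζ, η, θ, ι, κ}; each meets A ∖ {θ}, so x IS a limit point.
  x = ι: open {ι} ∋ x has {ι} ∩ (A ∖ {ι}) = ∅, so x is NOT a limit point.
  x = κ: open {κ} ∋ x has {κ} ∩ (A ∖ {κ}) = ∅, so x is NOT a limit point.
Collecting: A' = {ζ, θ}.


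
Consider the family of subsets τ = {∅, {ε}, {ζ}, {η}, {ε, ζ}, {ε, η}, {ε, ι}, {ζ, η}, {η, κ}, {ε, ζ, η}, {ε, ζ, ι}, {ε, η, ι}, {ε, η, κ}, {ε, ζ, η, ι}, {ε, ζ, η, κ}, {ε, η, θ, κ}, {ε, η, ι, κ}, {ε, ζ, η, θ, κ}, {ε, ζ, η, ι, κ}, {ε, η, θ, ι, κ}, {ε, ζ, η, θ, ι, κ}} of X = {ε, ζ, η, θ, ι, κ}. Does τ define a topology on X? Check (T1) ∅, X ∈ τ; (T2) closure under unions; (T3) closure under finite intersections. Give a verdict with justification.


τ is NOT a topology on X.

Axiom (T1): ∅ ∈ τ? Yes; X ∈ τ? Yes.
Axiom (T2/T3): check pairwise unions and intersections of members of τ.
Counterexample for (T2): {ζ} ∪ {η, κ} = {ζ, η, κ} ∉ τ. Therefore τ is NOT a topology.


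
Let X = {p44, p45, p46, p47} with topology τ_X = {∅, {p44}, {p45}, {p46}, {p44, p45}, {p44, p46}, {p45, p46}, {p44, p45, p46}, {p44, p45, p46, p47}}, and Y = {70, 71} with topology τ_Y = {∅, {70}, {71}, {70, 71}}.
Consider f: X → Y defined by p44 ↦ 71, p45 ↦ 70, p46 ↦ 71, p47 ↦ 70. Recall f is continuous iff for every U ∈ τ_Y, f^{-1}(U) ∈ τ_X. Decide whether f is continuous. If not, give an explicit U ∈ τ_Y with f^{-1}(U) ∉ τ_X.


f is NOT continuous.

Compute f^{-1}(U) for each U ∈ τ_Y:
  U = ∅: f^{-1}(U) = ∅ ∈ τ_X ✓.
  U = {70}: f^{-1}(U) = {p45, p47} ∉ τ_X ✗.
  U = {71}: f^{-1}(U) = {p44, p46} ∈ τ_X ✓.
  U = {70, 71}: f^{-1}(U) = {p44, p45, p46, p47} ∈ τ_X ✓.
Found U = {70} with f^{-1}(U) = {p45, p47} not in τ_X. Therefore f is NOT continuous.


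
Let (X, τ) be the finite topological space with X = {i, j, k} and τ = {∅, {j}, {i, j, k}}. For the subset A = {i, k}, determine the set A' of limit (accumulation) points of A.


A' = {i, k}

For each x ∈ X, list the open sets U ∈ τ with x ∈ U, then check whether U ∩ (A ∖ {x}) ≠ ∅ for every such U.
  x = i: opens ∋ x are {i, j, k}; each meets A ∖ {i}, so x IS a limit point.
  x = j: open {j} ∋ x has {j} ∩ (A ∖ {j}) = ∅, so x is NOT a limit point.
  x = k: opens ∋ x are {i, j, k}; each meets A ∖ {k}, so x IS a limit point.
Collecting: A' = {i, k}.


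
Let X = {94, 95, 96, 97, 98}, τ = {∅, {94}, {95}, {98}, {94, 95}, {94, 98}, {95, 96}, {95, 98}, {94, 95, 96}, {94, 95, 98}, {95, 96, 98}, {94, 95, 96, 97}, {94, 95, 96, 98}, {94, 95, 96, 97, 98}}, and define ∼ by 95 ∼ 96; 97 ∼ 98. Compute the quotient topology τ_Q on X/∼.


X/∼ = {[94], [95=96], [97=98]}; |τ_Q| = 5.

Equivalence classes: [94], [95=96], [97=98].
Quotient map π: X → X/∼ sends 94 ↦ [94], 95 ↦ [95=96], 96 ↦ [95=96], 97 ↦ [97=98], 98 ↦ [97=98].
For each subset V ⊆ X/∼, compute π^{-1}(V) ⊆ X and check whether π^{-1}(V) ∈ τ. V is open in τ_Q iff π^{-1}(V) ∈ τ.
  V = {}: π^{-1}(V) = ∅ ∈ τ ✓.
  V = {[94]}: π^{-1}(V) = {94} ∈ τ ✓.
  V = {[95=96]}: π^{-1}(V) = {95, 96} ∈ τ ✓.
  V = {[94], [95=96]}: π^{-1}(V) = {94, 95, 96} ∈ τ ✓.
  V = {[97=98]}: π^{-1}(V) = {97, 98} ∉ τ ✗.
  V = {[94], [97=98]}: π^{-1}(V) = {94, 97, 98} ∉ τ ✗.
  V = {[95=96], [97=98]}: π^{-1}(V) = {95, 96, 97, 98} ∉ τ ✗.
  V = {[94], [95=96], [97=98]}: π^{-1}(V) = {94, 95, 96, 97, 98} ∈ τ ✓.
Open sets in the quotient: τ_Q = {{}, {[94]}, {[95=96]}, {[94], [95=96]}, {[94], [95=96], [97=98]}} (5 elements).


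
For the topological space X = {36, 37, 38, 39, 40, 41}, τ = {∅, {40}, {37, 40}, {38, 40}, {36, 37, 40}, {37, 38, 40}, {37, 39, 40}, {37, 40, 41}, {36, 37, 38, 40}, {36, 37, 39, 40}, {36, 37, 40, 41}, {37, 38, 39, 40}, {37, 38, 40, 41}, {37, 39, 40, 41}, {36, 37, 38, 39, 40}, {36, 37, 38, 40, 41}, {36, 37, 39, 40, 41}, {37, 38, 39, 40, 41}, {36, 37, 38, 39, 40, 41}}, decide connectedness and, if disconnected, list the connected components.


(X, τ) is connected.

Find clopen sets (U ∈ τ with X ∖ U ∈ τ):
  U = ∅, X ∖ U = {36, 37, 38, 39, 40, 41} — both open, so U is clopen.
  U = {36, 37, 38, 39, 40, 41}, X ∖ U = ∅ — both open, so U is clopen.
Only trivial clopens (∅ and X) exist, so (X, τ) is connected.
Compute connected components by grouping points that agree on all clopens:
  component: {36, 37, 38, 39, 40, 41}


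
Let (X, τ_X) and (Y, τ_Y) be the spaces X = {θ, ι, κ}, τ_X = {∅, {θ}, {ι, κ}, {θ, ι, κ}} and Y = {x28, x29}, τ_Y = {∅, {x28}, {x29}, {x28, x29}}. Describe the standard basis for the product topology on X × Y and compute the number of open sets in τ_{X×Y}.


Basis B = {∅ × ∅, {θ} × {x28}, {θ} × {x29}, {θ} × {x28, x29}, {ι, κ} × {x28}, {ι, κ} × {x29}, {θ, ι, κ} × {x28}, {θ, ι, κ} × {x29}, {ι, κ} × {x28, x29}, {θ, ι, κ} × {x28, x29}}; |τ_{X×Y}| = 16.

Enumerate products U × V with U ∈ τ_X, V ∈ τ_Y (deduplicated):
  ∅ × ∅ = {} (∅)
  {θ} × {x28} = {(θ,x28)}
  {θ} × {x29} = {(θ,x29)}
  {θ} × {x28, x29} = {(θ,x28), (θ,x29)}
  {ι, κ} × {x28} = {(ι,x28), (κ,x28)}
  {ι, κ} × {x29} = {(ι,x29), (κ,x29)}
  {θ, ι, κ} × {x28} = {(θ,x28), (ι,x28), (κ,x28)}
  {θ, ι, κ} × {x29} = {(θ,x29), (ι,x29), (κ,x29)}
  {ι, κ} × {x28, x29} = {(ι,x28), (ι,x29), (κ,x28), (κ,x29)}
  {θ, ι, κ} × {x28, x29} = {(θ,x28), (θ,x29), (ι,x28), (ι,x29), (κ,x28), (κ,x29)}
These 10 distinct sets form the basis B.
Close under arbitrary unions to get τ_{X×Y}; counting gives |τ_{X×Y}| = 16.


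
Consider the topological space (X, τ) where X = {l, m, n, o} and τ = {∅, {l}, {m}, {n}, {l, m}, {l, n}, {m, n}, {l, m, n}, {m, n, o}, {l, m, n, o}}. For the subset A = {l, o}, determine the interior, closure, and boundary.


int(A) = {l}, cl(A) = {l, o}, ∂A = {o}.

Closed sets in (X, τ) are complements of opens:
  closed(X, τ) = {∅, {l}, {o}, {l, o}, {m, o}, {n, o}, {l, m, o}, {l, n, o}, {m, n, o}, {l, m, n, o}}.
int(A) = ⋃ {U ∈ τ : U ⊆ A}. Opens contained in A: ∅, {l}.
Taking the union of these: int(A) = {l}.
cl(A) = ⋂ {C closed : A ⊆ C}. Closed sets containing A: {l, o}, {l, m, o}, {l, n, o}, {l, m, n, o}.
Intersecting these: cl(A) = {l, o}.
∂A = cl(A) ∖ int(A) = {l, o} ∖ {l} = {o}.


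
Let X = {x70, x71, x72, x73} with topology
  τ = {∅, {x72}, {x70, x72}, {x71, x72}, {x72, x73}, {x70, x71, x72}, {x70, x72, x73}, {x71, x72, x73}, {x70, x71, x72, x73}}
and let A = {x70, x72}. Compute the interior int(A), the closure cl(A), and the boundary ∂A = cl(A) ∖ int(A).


int(A) = {x70, x72}, cl(A) = {x70, x71, x72, x73}, ∂A = {x71, x73}.

Closed sets in (X, τ) are complements of opens:
  closed(X, τ) = {∅, {x70}, {x71}, {x73}, {x70, x71}, {x70, x73}, {x71, x73}, {x70, x71, x73}, {x70, x71, x72, x73}}.
int(A) = ⋃ {U ∈ τ : U ⊆ A}. Opens contained in A: ∅, {x72}, {x70, x72}.
Taking the union of these: int(A) = {x70, x72}.
cl(A) = ⋂ {C closed : A ⊆ C}. Closed sets containing A: {x70, x71, x72, x73}.
Intersecting these: cl(A) = {x70, x71, x72, x73}.
∂A = cl(A) ∖ int(A) = {x70, x71, x72, x73} ∖ {x70, x72} = {x71, x73}.


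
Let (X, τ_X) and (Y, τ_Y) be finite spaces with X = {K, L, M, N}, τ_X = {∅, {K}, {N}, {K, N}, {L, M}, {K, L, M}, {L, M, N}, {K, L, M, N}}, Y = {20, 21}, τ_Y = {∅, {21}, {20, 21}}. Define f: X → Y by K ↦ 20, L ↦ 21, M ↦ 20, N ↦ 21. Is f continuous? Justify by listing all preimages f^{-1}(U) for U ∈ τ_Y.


f is NOT continuous.

Compute f^{-1}(U) for each U ∈ τ_Y:
  U = ∅: f^{-1}(U) = ∅ ∈ τ_X ✓.
  U = {21}: f^{-1}(U) = {L, N} ∉ τ_X ✗.
  U = {20, 21}: f^{-1}(U) = {K, L, M, N} ∈ τ_X ✓.
Found U = {21} with f^{-1}(U) = {L, N} not in τ_X. Therefore f is NOT continuous.


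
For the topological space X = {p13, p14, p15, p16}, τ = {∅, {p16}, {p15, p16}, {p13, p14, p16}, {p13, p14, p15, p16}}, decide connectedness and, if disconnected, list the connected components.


(X, τ) is connected.

Find clopen sets (U ∈ τ with X ∖ U ∈ τ):
  U = ∅, X ∖ U = {p13, p14, p15, p16} — both open, so U is clopen.
  U = {p13, p14, p15, p16}, X ∖ U = ∅ — both open, so U is clopen.
Only trivial clopens (∅ and X) exist, so (X, τ) is connected.
Compute connected components by grouping points that agree on all clopens:
  component: {p13, p14, p15, p16}


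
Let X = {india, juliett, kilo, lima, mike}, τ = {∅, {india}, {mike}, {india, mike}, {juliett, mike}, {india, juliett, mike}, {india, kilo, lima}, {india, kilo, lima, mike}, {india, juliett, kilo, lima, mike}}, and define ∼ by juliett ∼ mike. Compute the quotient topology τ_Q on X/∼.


X/∼ = {[india], [juliett=mike], [kilo], [lima]}; |τ_Q| = 6.

Equivalence classes: [india], [juliett=mike], [kilo], [lima].
Quotient map π: X → X/∼ sends india ↦ [india], juliett ↦ [juliett=mike], kilo ↦ [kilo], lima ↦ [lima], mike ↦ [juliett=mike].
For each subset V ⊆ X/∼, compute π^{-1}(V) ⊆ X and check whether π^{-1}(V) ∈ τ. V is open in τ_Q iff π^{-1}(V) ∈ τ.
  V = {}: π^{-1}(V) = ∅ ∈ τ ✓.
  V = {[india]}: π^{-1}(V) = {india} ∈ τ ✓.
  V = {[juliett=mike]}: π^{-1}(V) = {juliett, mike} ∈ τ ✓.
  V = {[india], [juliett=mike]}: π^{-1}(V) = {india, juliett, mike} ∈ τ ✓.
  V = {[kilo]}: π^{-1}(V) = {kilo} ∉ τ ✗.
  V = {[india], [kilo]}: π^{-1}(V) = {india, kilo} ∉ τ ✗.
  V = {[juliett=mike], [kilo]}: π^{-1}(V) = {juliett, kilo, mike} ∉ τ ✗.
  V = {[india], [juliett=mike], [kilo]}: π^{-1}(V) = {india, juliett, kilo, mike} ∉ τ ✗.
  V = {[lima]}: π^{-1}(V) = {lima} ∉ τ ✗.
  V = {[india], [lima]}: π^{-1}(V) = {india, lima} ∉ τ ✗.
  V = {[juliett=mike], [lima]}: π^{-1}(V) = {juliett, lima, mike} ∉ τ ✗.
  V = {[india], [juliett=mike], [lima]}: π^{-1}(V) = {india, juliett, lima, mike} ∉ τ ✗.
  V = {[kilo], [lima]}: π^{-1}(V) = {kilo, lima} ∉ τ ✗.
  V = {[india], [kilo], [lima]}: π^{-1}(V) = {india, kilo, lima} ∈ τ ✓.
  V = {[juliett=mike], [kilo], [lima]}: π^{-1}(V) = {juliett, kilo, lima, mike} ∉ τ ✗.
  V = {[india], [juliett=mike], [kilo], [lima]}: π^{-1}(V) = {india, juliett, kilo, lima, mike} ∈ τ ✓.
Open sets in the quotient: τ_Q = {{}, {[india]}, {[juliett=mike]}, {[india], [juliett=mike]}, {[india], [kilo], [lima]}, {[india], [juliett=mike], [kilo], [lima]}} (6 elements).


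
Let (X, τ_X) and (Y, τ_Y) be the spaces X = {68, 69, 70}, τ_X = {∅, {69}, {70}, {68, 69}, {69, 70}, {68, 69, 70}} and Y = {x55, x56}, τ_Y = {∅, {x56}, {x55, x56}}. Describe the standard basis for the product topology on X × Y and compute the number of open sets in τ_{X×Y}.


Basis B = {∅ × ∅, {69} × {x56}, {70} × {x56}, {68, 69} × {x56}, {69} × {x55, x56}, {69, 70} × {x56}, {70} × {x55, x56}, {68, 69, 70} × {x56}, {68, 69} × {x55, x56}, {69, 70} × {x55, x56}, {68, 69, 70} × {x55, x56}}; |τ_{X×Y}| = 18.

Enumerate products U × V with U ∈ τ_X, V ∈ τ_Y (deduplicated):
  ∅ × ∅ = {} (∅)
  {69} × {x56} = {(69,x56)}
  {70} × {x56} = {(70,x56)}
  {68, 69} × {x56} = {(68,x56), (69,x56)}
  {69} × {x55, x56} = {(69,x55), (69,x56)}
  {69, 70} × {x56} = {(69,x56), (70,x56)}
  {70} × {x55, x56} = {(70,x55), (70,x56)}
  {68, 69, 70} × {x56} = {(68,x56), (69,x56), (70,x56)}
  {68, 69} × {x55, x56} = {(68,x55), (68,x56), (69,x55), (69,x56)}
  {69, 70} × {x55, x56} = {(69,x55), (69,x56), (70,x55), (70,x56)}
  {68, 69, 70} × {x55, x56} = {(68,x55), (68,x56), (69,x55), (69,x56), (70,x55), (70,x56)}
These 11 distinct sets form the basis B.
Close under arbitrary unions to get τ_{X×Y}; counting gives |τ_{X×Y}| = 18.


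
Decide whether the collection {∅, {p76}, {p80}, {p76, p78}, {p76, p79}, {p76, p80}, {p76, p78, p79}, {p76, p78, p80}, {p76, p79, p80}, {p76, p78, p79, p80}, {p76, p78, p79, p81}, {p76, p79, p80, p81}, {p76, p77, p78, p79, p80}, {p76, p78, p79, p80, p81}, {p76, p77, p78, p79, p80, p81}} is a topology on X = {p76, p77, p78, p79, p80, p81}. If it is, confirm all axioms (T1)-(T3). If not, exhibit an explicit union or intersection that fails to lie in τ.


τ is NOT a topology on X.

Axiom (T1): ∅ ∈ τ? Yes; X ∈ τ? Yes.
Axiom (T2/T3): check pairwise unions and intersections of members of τ.
Counterexample for (T3): {p76, p78, p79, p81} ∩ {p76, p79, p80, p81} = {p76, p79, p81} ∉ τ. Therefore τ is NOT a topology.


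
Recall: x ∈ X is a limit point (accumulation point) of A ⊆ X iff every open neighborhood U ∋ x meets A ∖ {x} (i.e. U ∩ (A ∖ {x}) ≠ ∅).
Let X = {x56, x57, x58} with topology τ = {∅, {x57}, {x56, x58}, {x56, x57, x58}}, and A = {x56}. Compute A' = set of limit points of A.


A' = {x58}

For each x ∈ X, list the open sets U ∈ τ with x ∈ U, then check whether U ∩ (A ∖ {x}) ≠ ∅ for every such U.
  x = x56: open {x56, x58} ∋ x has {x56, x58} ∩ (A ∖ {x56}) = ∅, so x is NOT a limit point.
  x = x57: open {x57} ∋ x has {x57} ∩ (A ∖ {x57}) = ∅, so x is NOT a limit point.
  x = x58: opens ∋ x are {x56, x58}, {x56, x57, x58}; each meets A ∖ {x58}, so x IS a limit point.
Collecting: A' = {x58}.


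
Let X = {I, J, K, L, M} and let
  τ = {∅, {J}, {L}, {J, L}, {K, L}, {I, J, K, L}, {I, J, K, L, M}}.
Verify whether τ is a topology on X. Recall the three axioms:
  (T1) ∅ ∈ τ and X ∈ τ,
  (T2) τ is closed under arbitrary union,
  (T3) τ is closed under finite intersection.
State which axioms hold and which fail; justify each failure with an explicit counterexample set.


τ is NOT a topology on X.

Axiom (T1): ∅ ∈ τ? Yes; X ∈ τ? Yes.
Axiom (T2/T3): check pairwise unions and intersections of members of τ.
Counterexample for (T2): {J} ∪ {K, L} = {J, K, L} ∉ τ. Therefore τ is NOT a topology.


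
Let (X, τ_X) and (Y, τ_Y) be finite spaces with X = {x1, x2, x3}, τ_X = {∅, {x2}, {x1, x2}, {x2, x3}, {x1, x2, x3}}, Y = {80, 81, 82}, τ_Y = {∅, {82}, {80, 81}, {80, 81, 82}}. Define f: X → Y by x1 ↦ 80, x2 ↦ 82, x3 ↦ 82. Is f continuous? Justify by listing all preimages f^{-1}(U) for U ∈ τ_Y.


f is NOT continuous.

Compute f^{-1}(U) for each U ∈ τ_Y:
  U = ∅: f^{-1}(U) = ∅ ∈ τ_X ✓.
  U = {82}: f^{-1}(U) = {x2, x3} ∈ τ_X ✓.
  U = {80, 81}: f^{-1}(U) = {x1} ∉ τ_X ✗.
  U = {80, 81, 82}: f^{-1}(U) = {x1, x2, x3} ∈ τ_X ✓.
Found U = {80, 81} with f^{-1}(U) = {x1} not in τ_X. Therefore f is NOT continuous.


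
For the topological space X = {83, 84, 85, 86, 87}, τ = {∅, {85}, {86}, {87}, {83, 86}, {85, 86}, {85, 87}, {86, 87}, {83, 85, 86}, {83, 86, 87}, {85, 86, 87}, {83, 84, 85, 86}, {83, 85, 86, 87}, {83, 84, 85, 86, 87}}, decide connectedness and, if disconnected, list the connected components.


(X, τ) is disconnected; components = [{87}, {83, 84, 85, 86}].

Find clopen sets (U ∈ τ with X ∖ U ∈ τ):
  U = ∅, X ∖ U = {83, 84, 85, 86, 87} — both open, so U is clopen.
  U = {87}, X ∖ U = {83, 84, 85, 86} — both open, so U is clopen.
  U = {83, 84, 85, 86}, X ∖ U = {87} — both open, so U is clopen.
  U = {83, 84, 85, 86, 87}, X ∖ U = ∅ — both open, so U is clopen.
Nontrivial clopen(s) exist: e.g. {83, 84, 85, 86}. So (X, τ) is disconnected.
Compute connected components by grouping points that agree on all clopens:
  component: {87}
  component: {83, 84, 85, 86}


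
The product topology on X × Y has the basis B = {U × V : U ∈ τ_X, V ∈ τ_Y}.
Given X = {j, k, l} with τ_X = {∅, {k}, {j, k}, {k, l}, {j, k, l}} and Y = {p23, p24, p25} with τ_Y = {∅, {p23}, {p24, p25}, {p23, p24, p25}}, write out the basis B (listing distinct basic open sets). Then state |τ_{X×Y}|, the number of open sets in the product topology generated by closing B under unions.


Basis B = {∅ × ∅, {k} × {p23}, {j, k} × {p23}, {k, l} × {p23}, {k} × {p24, p25}, {j, k, l} × {p23}, {k} × {p23, p24, p25}, {j, k} × {p24, p25}, {k, l} × {p24, p25}, {j, k} × {p23, p24, p25}, {j, k, l} × {p24, p25}, {k, l} × {p23, p24, p25}, {j, k, l} × {p23, p24, p25}}; |τ_{X×Y}| = 25.

Enumerate products U × V with U ∈ τ_X, V ∈ τ_Y (deduplicated):
  ∅ × ∅ = {} (∅)
  {k} × {p23} = {(k,p23)}
  {j, k} × {p23} = {(j,p23), (k,p23)}
  {k, l} × {p23} = {(k,p23), (l,p23)}
  {k} × {p24, p25} = {(k,p24), (k,p25)}
  {j, k, l} × {p23} = {(j,p23), (k,p23), (l,p23)}
  {k} × {p23, p24, p25} = {(k,p23), (k,p24), (k,p25)}
  {j, k} × {p24, p25} = {(j,p24), (j,p25), (k,p24), (k,p25)}
  {k, l} × {p24, p25} = {(k,p24), (k,p25), (l,p24), (l,p25)}
  {j, k} × {p23, p24, p25} = {(j,p23), (j,p24), (j,p25), (k,p23), (k,p24), (k,p25)}
  {j, k, l} × {p24, p25} = {(j,p24), (j,p25), (k,p24), (k,p25), (l,p24), (l,p25)}
  {k, l} × {p23, p24, p25} = {(k,p23), (k,p24), (k,p25), (l,p23), (l,p24), (l,p25)}
  {j, k, l} × {p23, p24, p25} = {(j,p23), (j,p24), (j,p25), (k,p23), (k,p24), (k,p25), (l,p23), (l,p24), (l,p25)}
These 13 distinct sets form the basis B.
Close under arbitrary unions to get τ_{X×Y}; counting gives |τ_{X×Y}| = 25.


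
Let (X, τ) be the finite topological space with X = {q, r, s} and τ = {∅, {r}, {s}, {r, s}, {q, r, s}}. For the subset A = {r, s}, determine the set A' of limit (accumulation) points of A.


A' = {q}

For each x ∈ X, list the open sets U ∈ τ with x ∈ U, then check whether U ∩ (A ∖ {x}) ≠ ∅ for every such U.
  x = q: opens ∋ x are {q, r, s}; each meets A ∖ {q}, so x IS a limit point.
  x = r: open {r} ∋ x has {r} ∩ (A ∖ {r}) = ∅, so x is NOT a limit point.
  x = s: open {s} ∋ x has {s} ∩ (A ∖ {s}) = ∅, so x is NOT a limit point.
Collecting: A' = {q}.


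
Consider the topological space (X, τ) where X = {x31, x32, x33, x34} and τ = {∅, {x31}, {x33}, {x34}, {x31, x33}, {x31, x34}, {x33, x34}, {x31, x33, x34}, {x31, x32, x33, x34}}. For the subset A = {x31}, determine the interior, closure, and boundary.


int(A) = {x31}, cl(A) = {x31, x32}, ∂A = {x32}.

Closed sets in (X, τ) are complements of opens:
  closed(X, τ) = {∅, {x32}, {x31, x32}, {x32, x33}, {x32, x34}, {x31, x32, x33}, {x31, x32, x34}, {x32, x33, x34}, {x31, x32, x33, x34}}.
int(A) = ⋃ {U ∈ τ : U ⊆ A}. Opens contained in A: ∅, {x31}.
Taking the union of these: int(A) = {x31}.
cl(A) = ⋂ {C closed : A ⊆ C}. Closed sets containing A: {x31, x32}, {x31, x32, x33}, {x31, x32, x34}, {x31, x32, x33, x34}.
Intersecting these: cl(A) = {x31, x32}.
∂A = cl(A) ∖ int(A) = {x31, x32} ∖ {x31} = {x32}.


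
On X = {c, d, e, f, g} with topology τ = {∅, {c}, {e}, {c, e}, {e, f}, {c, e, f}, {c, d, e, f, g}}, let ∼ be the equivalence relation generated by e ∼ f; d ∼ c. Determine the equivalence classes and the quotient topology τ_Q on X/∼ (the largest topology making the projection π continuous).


X/∼ = {[c=d], [e=f], [g]}; |τ_Q| = 3.

Equivalence classes: [c=d], [e=f], [g].
Quotient map π: X → X/∼ sends c ↦ [c=d], d ↦ [c=d], e ↦ [e=f], f ↦ [e=f], g ↦ [g].
For each subset V ⊆ X/∼, compute π^{-1}(V) ⊆ X and check whether π^{-1}(V) ∈ τ. V is open in τ_Q iff π^{-1}(V) ∈ τ.
  V = {}: π^{-1}(V) = ∅ ∈ τ ✓.
  V = {[c=d]}: π^{-1}(V) = {c, d} ∉ τ ✗.
  V = {[e=f]}: π^{-1}(V) = {e, f} ∈ τ ✓.
  V = {[c=d], [e=f]}: π^{-1}(V) = {c, d, e, f} ∉ τ ✗.
  V = {[g]}: π^{-1}(V) = {g} ∉ τ ✗.
  V = {[c=d], [g]}: π^{-1}(V) = {c, d, g} ∉ τ ✗.
  V = {[e=f], [g]}: π^{-1}(V) = {e, f, g} ∉ τ ✗.
  V = {[c=d], [e=f], [g]}: π^{-1}(V) = {c, d, e, f, g} ∈ τ ✓.
Open sets in the quotient: τ_Q = {{}, {[e=f]}, {[c=d], [e=f], [g]}} (3 elements).


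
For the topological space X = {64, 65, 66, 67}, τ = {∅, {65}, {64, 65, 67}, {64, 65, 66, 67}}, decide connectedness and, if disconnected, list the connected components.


(X, τ) is connected.

Find clopen sets (U ∈ τ with X ∖ U ∈ τ):
  U = ∅, X ∖ U = {64, 65, 66, 67} — both open, so U is clopen.
  U = {64, 65, 66, 67}, X ∖ U = ∅ — both open, so U is clopen.
Only trivial clopens (∅ and X) exist, so (X, τ) is connected.
Compute connected components by grouping points that agree on all clopens:
  component: {64, 65, 66, 67}


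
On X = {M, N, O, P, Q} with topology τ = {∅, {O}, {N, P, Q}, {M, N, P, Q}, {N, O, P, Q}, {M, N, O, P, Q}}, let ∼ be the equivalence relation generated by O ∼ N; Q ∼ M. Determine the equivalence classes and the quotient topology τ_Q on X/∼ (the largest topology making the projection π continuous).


X/∼ = {[M=Q], [N=O], [P]}; |τ_Q| = 2.

Equivalence classes: [M=Q], [N=O], [P].
Quotient map π: X → X/∼ sends M ↦ [M=Q], N ↦ [N=O], O ↦ [N=O], P ↦ [P], Q ↦ [M=Q].
For each subset V ⊆ X/∼, compute π^{-1}(V) ⊆ X and check whether π^{-1}(V) ∈ τ. V is open in τ_Q iff π^{-1}(V) ∈ τ.
  V = {}: π^{-1}(V) = ∅ ∈ τ ✓.
  V = {[M=Q]}: π^{-1}(V) = {M, Q} ∉ τ ✗.
  V = {[N=O]}: π^{-1}(V) = {N, O} ∉ τ ✗.
  V = {[M=Q], [N=O]}: π^{-1}(V) = {M, N, O, Q} ∉ τ ✗.
  V = {[P]}: π^{-1}(V) = {P} ∉ τ ✗.
  V = {[M=Q], [P]}: π^{-1}(V) = {M, P, Q} ∉ τ ✗.
  V = {[N=O], [P]}: π^{-1}(V) = {N, O, P} ∉ τ ✗.
  V = {[M=Q], [N=O], [P]}: π^{-1}(V) = {M, N, O, P, Q} ∈ τ ✓.
Open sets in the quotient: τ_Q = {{}, {[M=Q], [N=O], [P]}} (2 elements).


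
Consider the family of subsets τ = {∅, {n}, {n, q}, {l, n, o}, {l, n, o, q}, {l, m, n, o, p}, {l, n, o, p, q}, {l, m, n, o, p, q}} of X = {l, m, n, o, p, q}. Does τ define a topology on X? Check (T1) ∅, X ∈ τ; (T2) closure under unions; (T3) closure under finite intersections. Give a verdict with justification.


τ is NOT a topology on X.

Axiom (T1): ∅ ∈ τ? Yes; X ∈ τ? Yes.
Axiom (T2/T3): check pairwise unions and intersections of members of τ.
Counterexample for (T3): {l, m, n, o, p} ∩ {l, n, o, p, q} = {l, n, o, p} ∉ τ. Therefore τ is NOT a topology.


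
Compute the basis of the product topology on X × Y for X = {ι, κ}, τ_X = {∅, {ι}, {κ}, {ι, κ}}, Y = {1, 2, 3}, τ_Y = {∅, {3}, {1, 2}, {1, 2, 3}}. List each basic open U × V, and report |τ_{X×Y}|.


Basis B = {∅ × ∅, {ι} × {3}, {κ} × {3}, {ι} × {1, 2}, {ι, κ} × {3}, {κ} × {1, 2}, {ι} × {1, 2, 3}, {κ} × {1, 2, 3}, {ι, κ} × {1, 2}, {ι, κ} × {1, 2, 3}}; |τ_{X×Y}| = 16.

Enumerate products U × V with U ∈ τ_X, V ∈ τ_Y (deduplicated):
  ∅ × ∅ = {} (∅)
  {ι} × {3} = {(ι,3)}
  {κ} × {3} = {(κ,3)}
  {ι} × {1, 2} = {(ι,1), (ι,2)}
  {ι, κ} × {3} = {(ι,3), (κ,3)}
  {κ} × {1, 2} = {(κ,1), (κ,2)}
  {ι} × {1, 2, 3} = {(ι,1), (ι,2), (ι,3)}
  {κ} × {1, 2, 3} = {(κ,1), (κ,2), (κ,3)}
  {ι, κ} × {1, 2} = {(ι,1), (ι,2), (κ,1), (κ,2)}
  {ι, κ} × {1, 2, 3} = {(ι,1), (ι,2), (ι,3), (κ,1), (κ,2), (κ,3)}
These 10 distinct sets form the basis B.
Close under arbitrary unions to get τ_{X×Y}; counting gives |τ_{X×Y}| = 16.


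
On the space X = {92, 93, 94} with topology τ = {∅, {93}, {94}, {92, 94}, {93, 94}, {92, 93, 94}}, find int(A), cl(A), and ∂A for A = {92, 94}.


int(A) = {92, 94}, cl(A) = {92, 94}, ∂A = ∅.

Closed sets in (X, τ) are complements of opens:
  closed(X, τ) = {∅, {92}, {93}, {92, 93}, {92, 94}, {92, 93, 94}}.
int(A) = ⋃ {U ∈ τ : U ⊆ A}. Opens contained in A: ∅, {94}, {92, 94}.
Taking the union of these: int(A) = {92, 94}.
cl(A) = ⋂ {C closed : A ⊆ C}. Closed sets containing A: {92, 94}, {92, 93, 94}.
Intersecting these: cl(A) = {92, 94}.
∂A = cl(A) ∖ int(A) = {92, 94} ∖ {92, 94} = ∅.
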